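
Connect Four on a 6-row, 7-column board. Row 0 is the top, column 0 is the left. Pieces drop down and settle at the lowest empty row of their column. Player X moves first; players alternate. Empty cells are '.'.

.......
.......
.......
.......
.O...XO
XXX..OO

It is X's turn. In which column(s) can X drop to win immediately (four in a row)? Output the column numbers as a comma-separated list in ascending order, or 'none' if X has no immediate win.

col 0: drop X → no win
col 1: drop X → no win
col 2: drop X → no win
col 3: drop X → WIN!
col 4: drop X → no win
col 5: drop X → no win
col 6: drop X → no win

Answer: 3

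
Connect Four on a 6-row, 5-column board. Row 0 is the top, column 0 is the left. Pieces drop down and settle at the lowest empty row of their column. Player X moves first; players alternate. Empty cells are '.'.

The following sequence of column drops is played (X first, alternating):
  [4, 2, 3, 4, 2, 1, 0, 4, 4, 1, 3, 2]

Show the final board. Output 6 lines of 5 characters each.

Move 1: X drops in col 4, lands at row 5
Move 2: O drops in col 2, lands at row 5
Move 3: X drops in col 3, lands at row 5
Move 4: O drops in col 4, lands at row 4
Move 5: X drops in col 2, lands at row 4
Move 6: O drops in col 1, lands at row 5
Move 7: X drops in col 0, lands at row 5
Move 8: O drops in col 4, lands at row 3
Move 9: X drops in col 4, lands at row 2
Move 10: O drops in col 1, lands at row 4
Move 11: X drops in col 3, lands at row 4
Move 12: O drops in col 2, lands at row 3

Answer: .....
.....
....X
..O.O
.OXXO
XOOXX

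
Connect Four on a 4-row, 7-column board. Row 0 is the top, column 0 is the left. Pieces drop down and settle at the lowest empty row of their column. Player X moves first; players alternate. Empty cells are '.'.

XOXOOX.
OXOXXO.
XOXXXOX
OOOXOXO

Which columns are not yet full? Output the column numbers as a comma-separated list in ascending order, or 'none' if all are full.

col 0: top cell = 'X' → FULL
col 1: top cell = 'O' → FULL
col 2: top cell = 'X' → FULL
col 3: top cell = 'O' → FULL
col 4: top cell = 'O' → FULL
col 5: top cell = 'X' → FULL
col 6: top cell = '.' → open

Answer: 6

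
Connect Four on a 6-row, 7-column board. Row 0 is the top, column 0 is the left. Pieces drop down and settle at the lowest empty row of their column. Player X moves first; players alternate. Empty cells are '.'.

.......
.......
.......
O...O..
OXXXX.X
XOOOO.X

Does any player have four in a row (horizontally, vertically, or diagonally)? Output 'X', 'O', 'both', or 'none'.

both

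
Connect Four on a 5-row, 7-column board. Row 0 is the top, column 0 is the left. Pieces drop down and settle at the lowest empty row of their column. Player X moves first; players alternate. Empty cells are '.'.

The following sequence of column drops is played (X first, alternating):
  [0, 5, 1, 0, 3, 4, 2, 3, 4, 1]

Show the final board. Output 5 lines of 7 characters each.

Move 1: X drops in col 0, lands at row 4
Move 2: O drops in col 5, lands at row 4
Move 3: X drops in col 1, lands at row 4
Move 4: O drops in col 0, lands at row 3
Move 5: X drops in col 3, lands at row 4
Move 6: O drops in col 4, lands at row 4
Move 7: X drops in col 2, lands at row 4
Move 8: O drops in col 3, lands at row 3
Move 9: X drops in col 4, lands at row 3
Move 10: O drops in col 1, lands at row 3

Answer: .......
.......
.......
OO.OX..
XXXXOO.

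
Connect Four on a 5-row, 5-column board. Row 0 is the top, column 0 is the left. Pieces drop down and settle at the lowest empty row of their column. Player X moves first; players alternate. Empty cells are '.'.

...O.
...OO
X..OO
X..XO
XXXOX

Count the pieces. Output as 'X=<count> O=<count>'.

X=7 O=7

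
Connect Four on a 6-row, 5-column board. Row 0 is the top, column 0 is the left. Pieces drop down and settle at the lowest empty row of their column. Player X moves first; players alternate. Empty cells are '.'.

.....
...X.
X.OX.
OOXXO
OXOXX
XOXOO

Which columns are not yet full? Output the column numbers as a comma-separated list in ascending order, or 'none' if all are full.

col 0: top cell = '.' → open
col 1: top cell = '.' → open
col 2: top cell = '.' → open
col 3: top cell = '.' → open
col 4: top cell = '.' → open

Answer: 0,1,2,3,4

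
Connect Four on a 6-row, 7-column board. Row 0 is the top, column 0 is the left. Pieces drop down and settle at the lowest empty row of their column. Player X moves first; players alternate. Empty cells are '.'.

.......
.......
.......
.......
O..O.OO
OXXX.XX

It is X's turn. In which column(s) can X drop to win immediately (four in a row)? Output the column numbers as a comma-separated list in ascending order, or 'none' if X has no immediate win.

Answer: 4

Derivation:
col 0: drop X → no win
col 1: drop X → no win
col 2: drop X → no win
col 3: drop X → no win
col 4: drop X → WIN!
col 5: drop X → no win
col 6: drop X → no win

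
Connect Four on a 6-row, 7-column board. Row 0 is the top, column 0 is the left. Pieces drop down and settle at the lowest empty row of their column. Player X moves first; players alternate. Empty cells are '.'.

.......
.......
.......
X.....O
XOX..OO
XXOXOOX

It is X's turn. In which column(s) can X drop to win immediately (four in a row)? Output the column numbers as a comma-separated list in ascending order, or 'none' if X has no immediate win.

col 0: drop X → WIN!
col 1: drop X → no win
col 2: drop X → no win
col 3: drop X → no win
col 4: drop X → no win
col 5: drop X → no win
col 6: drop X → no win

Answer: 0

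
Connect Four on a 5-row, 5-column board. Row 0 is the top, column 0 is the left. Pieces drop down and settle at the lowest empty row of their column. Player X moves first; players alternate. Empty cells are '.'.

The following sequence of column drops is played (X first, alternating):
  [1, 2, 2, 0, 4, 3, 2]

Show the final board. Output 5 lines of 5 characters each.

Move 1: X drops in col 1, lands at row 4
Move 2: O drops in col 2, lands at row 4
Move 3: X drops in col 2, lands at row 3
Move 4: O drops in col 0, lands at row 4
Move 5: X drops in col 4, lands at row 4
Move 6: O drops in col 3, lands at row 4
Move 7: X drops in col 2, lands at row 2

Answer: .....
.....
..X..
..X..
OXOOX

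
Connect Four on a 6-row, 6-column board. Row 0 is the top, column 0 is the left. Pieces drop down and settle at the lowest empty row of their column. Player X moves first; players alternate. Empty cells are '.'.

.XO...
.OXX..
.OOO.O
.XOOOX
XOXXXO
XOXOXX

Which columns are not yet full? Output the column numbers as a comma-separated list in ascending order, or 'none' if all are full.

Answer: 0,3,4,5

Derivation:
col 0: top cell = '.' → open
col 1: top cell = 'X' → FULL
col 2: top cell = 'O' → FULL
col 3: top cell = '.' → open
col 4: top cell = '.' → open
col 5: top cell = '.' → open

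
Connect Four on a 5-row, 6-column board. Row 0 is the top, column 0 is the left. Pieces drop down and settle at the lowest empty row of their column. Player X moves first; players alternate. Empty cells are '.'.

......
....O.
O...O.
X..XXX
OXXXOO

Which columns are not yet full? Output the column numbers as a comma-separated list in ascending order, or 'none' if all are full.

Answer: 0,1,2,3,4,5

Derivation:
col 0: top cell = '.' → open
col 1: top cell = '.' → open
col 2: top cell = '.' → open
col 3: top cell = '.' → open
col 4: top cell = '.' → open
col 5: top cell = '.' → open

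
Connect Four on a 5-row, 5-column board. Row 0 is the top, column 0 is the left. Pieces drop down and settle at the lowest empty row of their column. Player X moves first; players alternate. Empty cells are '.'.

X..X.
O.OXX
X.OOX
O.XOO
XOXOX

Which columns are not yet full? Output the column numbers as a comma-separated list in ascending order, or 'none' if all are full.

col 0: top cell = 'X' → FULL
col 1: top cell = '.' → open
col 2: top cell = '.' → open
col 3: top cell = 'X' → FULL
col 4: top cell = '.' → open

Answer: 1,2,4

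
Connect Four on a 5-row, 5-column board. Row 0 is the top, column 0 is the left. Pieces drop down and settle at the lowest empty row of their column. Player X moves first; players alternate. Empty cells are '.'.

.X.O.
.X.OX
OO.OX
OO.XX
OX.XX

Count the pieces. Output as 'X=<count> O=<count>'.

X=9 O=8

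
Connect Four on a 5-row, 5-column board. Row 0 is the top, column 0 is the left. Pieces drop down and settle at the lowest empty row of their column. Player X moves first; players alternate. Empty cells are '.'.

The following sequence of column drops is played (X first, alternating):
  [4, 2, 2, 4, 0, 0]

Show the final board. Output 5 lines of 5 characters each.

Move 1: X drops in col 4, lands at row 4
Move 2: O drops in col 2, lands at row 4
Move 3: X drops in col 2, lands at row 3
Move 4: O drops in col 4, lands at row 3
Move 5: X drops in col 0, lands at row 4
Move 6: O drops in col 0, lands at row 3

Answer: .....
.....
.....
O.X.O
X.O.X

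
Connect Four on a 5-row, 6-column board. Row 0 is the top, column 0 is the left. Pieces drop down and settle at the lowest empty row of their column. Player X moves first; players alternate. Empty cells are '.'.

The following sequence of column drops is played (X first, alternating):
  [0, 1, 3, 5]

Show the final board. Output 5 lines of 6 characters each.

Move 1: X drops in col 0, lands at row 4
Move 2: O drops in col 1, lands at row 4
Move 3: X drops in col 3, lands at row 4
Move 4: O drops in col 5, lands at row 4

Answer: ......
......
......
......
XO.X.O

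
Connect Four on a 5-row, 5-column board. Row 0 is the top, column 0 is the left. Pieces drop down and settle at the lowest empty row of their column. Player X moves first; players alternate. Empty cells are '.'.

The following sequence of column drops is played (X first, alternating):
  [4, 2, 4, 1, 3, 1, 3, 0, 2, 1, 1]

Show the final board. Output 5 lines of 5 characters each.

Answer: .....
.X...
.O...
.OXXX
OOOXX

Derivation:
Move 1: X drops in col 4, lands at row 4
Move 2: O drops in col 2, lands at row 4
Move 3: X drops in col 4, lands at row 3
Move 4: O drops in col 1, lands at row 4
Move 5: X drops in col 3, lands at row 4
Move 6: O drops in col 1, lands at row 3
Move 7: X drops in col 3, lands at row 3
Move 8: O drops in col 0, lands at row 4
Move 9: X drops in col 2, lands at row 3
Move 10: O drops in col 1, lands at row 2
Move 11: X drops in col 1, lands at row 1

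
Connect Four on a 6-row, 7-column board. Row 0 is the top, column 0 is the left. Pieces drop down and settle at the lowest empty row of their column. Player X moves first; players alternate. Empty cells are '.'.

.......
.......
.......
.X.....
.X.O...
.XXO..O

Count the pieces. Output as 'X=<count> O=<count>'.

X=4 O=3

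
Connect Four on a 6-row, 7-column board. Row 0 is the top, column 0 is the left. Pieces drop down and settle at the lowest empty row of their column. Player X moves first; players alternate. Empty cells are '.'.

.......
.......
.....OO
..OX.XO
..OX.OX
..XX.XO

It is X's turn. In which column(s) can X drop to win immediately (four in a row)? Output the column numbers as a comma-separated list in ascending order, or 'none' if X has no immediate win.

Answer: 3,4

Derivation:
col 0: drop X → no win
col 1: drop X → no win
col 2: drop X → no win
col 3: drop X → WIN!
col 4: drop X → WIN!
col 5: drop X → no win
col 6: drop X → no win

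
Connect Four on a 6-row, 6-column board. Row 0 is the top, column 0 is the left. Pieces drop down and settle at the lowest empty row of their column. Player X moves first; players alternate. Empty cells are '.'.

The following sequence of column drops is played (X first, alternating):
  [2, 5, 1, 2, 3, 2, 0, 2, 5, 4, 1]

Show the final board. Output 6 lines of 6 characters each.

Move 1: X drops in col 2, lands at row 5
Move 2: O drops in col 5, lands at row 5
Move 3: X drops in col 1, lands at row 5
Move 4: O drops in col 2, lands at row 4
Move 5: X drops in col 3, lands at row 5
Move 6: O drops in col 2, lands at row 3
Move 7: X drops in col 0, lands at row 5
Move 8: O drops in col 2, lands at row 2
Move 9: X drops in col 5, lands at row 4
Move 10: O drops in col 4, lands at row 5
Move 11: X drops in col 1, lands at row 4

Answer: ......
......
..O...
..O...
.XO..X
XXXXOO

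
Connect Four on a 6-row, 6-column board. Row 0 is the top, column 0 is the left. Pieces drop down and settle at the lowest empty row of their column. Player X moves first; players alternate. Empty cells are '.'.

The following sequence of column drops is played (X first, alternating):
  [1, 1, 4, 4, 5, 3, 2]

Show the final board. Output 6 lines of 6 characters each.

Answer: ......
......
......
......
.O..O.
.XXOXX

Derivation:
Move 1: X drops in col 1, lands at row 5
Move 2: O drops in col 1, lands at row 4
Move 3: X drops in col 4, lands at row 5
Move 4: O drops in col 4, lands at row 4
Move 5: X drops in col 5, lands at row 5
Move 6: O drops in col 3, lands at row 5
Move 7: X drops in col 2, lands at row 5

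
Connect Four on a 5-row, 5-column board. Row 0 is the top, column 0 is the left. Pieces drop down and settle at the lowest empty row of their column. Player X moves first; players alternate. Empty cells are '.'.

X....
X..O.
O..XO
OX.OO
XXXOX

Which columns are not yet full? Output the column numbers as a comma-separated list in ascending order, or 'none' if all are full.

col 0: top cell = 'X' → FULL
col 1: top cell = '.' → open
col 2: top cell = '.' → open
col 3: top cell = '.' → open
col 4: top cell = '.' → open

Answer: 1,2,3,4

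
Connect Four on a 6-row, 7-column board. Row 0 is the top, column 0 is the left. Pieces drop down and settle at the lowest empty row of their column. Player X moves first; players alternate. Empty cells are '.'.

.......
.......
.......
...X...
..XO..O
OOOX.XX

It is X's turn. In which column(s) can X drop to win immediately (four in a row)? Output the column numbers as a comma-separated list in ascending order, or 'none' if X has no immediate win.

Answer: 4

Derivation:
col 0: drop X → no win
col 1: drop X → no win
col 2: drop X → no win
col 3: drop X → no win
col 4: drop X → WIN!
col 5: drop X → no win
col 6: drop X → no win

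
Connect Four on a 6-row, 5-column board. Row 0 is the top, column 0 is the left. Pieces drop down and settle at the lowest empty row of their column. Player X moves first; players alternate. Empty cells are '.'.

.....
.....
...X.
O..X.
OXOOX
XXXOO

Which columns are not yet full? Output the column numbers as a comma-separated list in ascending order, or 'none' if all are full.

Answer: 0,1,2,3,4

Derivation:
col 0: top cell = '.' → open
col 1: top cell = '.' → open
col 2: top cell = '.' → open
col 3: top cell = '.' → open
col 4: top cell = '.' → open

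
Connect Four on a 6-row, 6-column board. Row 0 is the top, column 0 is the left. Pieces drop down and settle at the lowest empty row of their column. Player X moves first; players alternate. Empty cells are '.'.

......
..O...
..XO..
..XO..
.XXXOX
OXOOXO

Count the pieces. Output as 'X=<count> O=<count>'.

X=8 O=8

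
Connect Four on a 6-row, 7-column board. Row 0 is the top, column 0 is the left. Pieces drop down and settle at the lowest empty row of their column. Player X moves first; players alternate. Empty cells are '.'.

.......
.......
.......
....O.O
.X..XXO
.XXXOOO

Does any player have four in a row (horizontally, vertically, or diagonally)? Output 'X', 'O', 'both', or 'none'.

none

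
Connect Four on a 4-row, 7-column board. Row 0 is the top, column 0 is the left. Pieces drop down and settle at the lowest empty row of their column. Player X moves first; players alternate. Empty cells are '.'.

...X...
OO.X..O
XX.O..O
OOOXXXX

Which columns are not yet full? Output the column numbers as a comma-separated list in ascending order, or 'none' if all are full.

col 0: top cell = '.' → open
col 1: top cell = '.' → open
col 2: top cell = '.' → open
col 3: top cell = 'X' → FULL
col 4: top cell = '.' → open
col 5: top cell = '.' → open
col 6: top cell = '.' → open

Answer: 0,1,2,4,5,6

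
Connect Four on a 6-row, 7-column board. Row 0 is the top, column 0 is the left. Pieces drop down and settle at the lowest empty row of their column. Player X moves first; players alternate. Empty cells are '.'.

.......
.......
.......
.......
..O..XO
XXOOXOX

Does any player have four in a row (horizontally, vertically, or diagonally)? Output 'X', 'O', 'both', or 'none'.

none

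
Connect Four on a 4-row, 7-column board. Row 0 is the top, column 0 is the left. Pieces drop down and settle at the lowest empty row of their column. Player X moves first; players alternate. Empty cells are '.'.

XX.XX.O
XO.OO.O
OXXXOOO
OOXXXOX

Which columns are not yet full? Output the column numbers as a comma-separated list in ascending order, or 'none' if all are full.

col 0: top cell = 'X' → FULL
col 1: top cell = 'X' → FULL
col 2: top cell = '.' → open
col 3: top cell = 'X' → FULL
col 4: top cell = 'X' → FULL
col 5: top cell = '.' → open
col 6: top cell = 'O' → FULL

Answer: 2,5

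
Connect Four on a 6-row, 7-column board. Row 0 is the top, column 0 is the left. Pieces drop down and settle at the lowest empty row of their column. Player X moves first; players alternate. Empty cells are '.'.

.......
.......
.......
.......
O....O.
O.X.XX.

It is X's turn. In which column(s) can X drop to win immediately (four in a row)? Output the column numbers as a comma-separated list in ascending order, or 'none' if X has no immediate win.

Answer: 3

Derivation:
col 0: drop X → no win
col 1: drop X → no win
col 2: drop X → no win
col 3: drop X → WIN!
col 4: drop X → no win
col 5: drop X → no win
col 6: drop X → no win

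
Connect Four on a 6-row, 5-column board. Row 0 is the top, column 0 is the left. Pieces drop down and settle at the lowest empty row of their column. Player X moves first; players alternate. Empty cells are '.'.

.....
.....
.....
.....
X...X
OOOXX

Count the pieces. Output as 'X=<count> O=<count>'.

X=4 O=3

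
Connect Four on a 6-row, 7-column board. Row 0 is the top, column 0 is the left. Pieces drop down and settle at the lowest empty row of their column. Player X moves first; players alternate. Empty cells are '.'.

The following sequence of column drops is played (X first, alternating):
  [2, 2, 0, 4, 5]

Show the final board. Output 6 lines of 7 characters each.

Move 1: X drops in col 2, lands at row 5
Move 2: O drops in col 2, lands at row 4
Move 3: X drops in col 0, lands at row 5
Move 4: O drops in col 4, lands at row 5
Move 5: X drops in col 5, lands at row 5

Answer: .......
.......
.......
.......
..O....
X.X.OX.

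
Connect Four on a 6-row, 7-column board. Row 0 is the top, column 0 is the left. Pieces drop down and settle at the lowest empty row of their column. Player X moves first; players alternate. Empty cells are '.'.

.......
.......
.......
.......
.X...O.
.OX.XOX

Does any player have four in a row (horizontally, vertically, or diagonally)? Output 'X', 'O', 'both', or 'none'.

none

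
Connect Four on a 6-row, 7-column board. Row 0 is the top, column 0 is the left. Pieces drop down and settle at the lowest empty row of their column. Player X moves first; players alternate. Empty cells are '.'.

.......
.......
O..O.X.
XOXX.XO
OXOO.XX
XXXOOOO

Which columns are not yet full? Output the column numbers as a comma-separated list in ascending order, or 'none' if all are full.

col 0: top cell = '.' → open
col 1: top cell = '.' → open
col 2: top cell = '.' → open
col 3: top cell = '.' → open
col 4: top cell = '.' → open
col 5: top cell = '.' → open
col 6: top cell = '.' → open

Answer: 0,1,2,3,4,5,6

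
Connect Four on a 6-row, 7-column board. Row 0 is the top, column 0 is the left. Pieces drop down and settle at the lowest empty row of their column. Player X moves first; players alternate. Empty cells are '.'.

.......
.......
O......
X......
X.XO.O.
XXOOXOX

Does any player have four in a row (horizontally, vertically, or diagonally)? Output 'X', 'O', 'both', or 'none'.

none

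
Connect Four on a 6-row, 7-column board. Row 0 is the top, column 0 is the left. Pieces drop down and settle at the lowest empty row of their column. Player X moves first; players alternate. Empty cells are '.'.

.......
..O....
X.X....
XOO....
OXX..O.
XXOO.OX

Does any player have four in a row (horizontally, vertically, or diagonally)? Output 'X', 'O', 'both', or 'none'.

none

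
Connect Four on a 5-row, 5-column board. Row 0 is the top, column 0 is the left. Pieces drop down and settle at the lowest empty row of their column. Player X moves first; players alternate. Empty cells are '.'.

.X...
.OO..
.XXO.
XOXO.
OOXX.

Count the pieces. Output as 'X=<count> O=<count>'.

X=7 O=7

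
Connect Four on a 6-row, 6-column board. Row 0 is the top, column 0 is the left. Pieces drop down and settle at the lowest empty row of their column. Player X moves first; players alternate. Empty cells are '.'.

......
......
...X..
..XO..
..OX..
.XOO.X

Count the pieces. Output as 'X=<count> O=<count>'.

X=5 O=4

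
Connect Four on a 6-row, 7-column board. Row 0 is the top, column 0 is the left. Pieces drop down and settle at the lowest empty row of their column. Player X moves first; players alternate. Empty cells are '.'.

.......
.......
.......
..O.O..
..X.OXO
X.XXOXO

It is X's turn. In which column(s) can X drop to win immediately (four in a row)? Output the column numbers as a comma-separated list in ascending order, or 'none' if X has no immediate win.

Answer: 1

Derivation:
col 0: drop X → no win
col 1: drop X → WIN!
col 2: drop X → no win
col 3: drop X → no win
col 4: drop X → no win
col 5: drop X → no win
col 6: drop X → no win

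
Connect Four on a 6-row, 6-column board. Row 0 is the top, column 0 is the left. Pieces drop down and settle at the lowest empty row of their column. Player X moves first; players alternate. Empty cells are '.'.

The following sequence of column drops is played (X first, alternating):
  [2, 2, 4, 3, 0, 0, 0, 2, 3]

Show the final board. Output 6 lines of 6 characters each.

Answer: ......
......
......
X.O...
O.OX..
X.XOX.

Derivation:
Move 1: X drops in col 2, lands at row 5
Move 2: O drops in col 2, lands at row 4
Move 3: X drops in col 4, lands at row 5
Move 4: O drops in col 3, lands at row 5
Move 5: X drops in col 0, lands at row 5
Move 6: O drops in col 0, lands at row 4
Move 7: X drops in col 0, lands at row 3
Move 8: O drops in col 2, lands at row 3
Move 9: X drops in col 3, lands at row 4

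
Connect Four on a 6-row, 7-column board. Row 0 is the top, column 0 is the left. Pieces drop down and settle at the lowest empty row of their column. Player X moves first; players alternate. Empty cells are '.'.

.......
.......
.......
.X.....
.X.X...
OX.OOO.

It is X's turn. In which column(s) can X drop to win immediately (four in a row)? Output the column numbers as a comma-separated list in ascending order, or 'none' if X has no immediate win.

Answer: 1

Derivation:
col 0: drop X → no win
col 1: drop X → WIN!
col 2: drop X → no win
col 3: drop X → no win
col 4: drop X → no win
col 5: drop X → no win
col 6: drop X → no win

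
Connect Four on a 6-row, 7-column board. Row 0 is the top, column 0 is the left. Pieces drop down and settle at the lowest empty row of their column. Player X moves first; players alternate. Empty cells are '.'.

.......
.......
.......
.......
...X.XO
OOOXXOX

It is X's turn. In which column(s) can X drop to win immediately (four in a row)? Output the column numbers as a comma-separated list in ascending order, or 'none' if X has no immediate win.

Answer: none

Derivation:
col 0: drop X → no win
col 1: drop X → no win
col 2: drop X → no win
col 3: drop X → no win
col 4: drop X → no win
col 5: drop X → no win
col 6: drop X → no win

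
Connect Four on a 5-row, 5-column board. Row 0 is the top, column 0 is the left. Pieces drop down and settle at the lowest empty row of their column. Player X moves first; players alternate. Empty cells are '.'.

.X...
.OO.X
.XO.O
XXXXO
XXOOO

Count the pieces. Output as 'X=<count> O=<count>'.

X=9 O=8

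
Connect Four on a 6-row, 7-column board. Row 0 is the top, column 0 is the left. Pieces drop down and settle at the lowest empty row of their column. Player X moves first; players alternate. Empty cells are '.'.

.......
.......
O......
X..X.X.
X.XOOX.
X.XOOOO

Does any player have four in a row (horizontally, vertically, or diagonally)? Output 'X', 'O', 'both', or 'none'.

O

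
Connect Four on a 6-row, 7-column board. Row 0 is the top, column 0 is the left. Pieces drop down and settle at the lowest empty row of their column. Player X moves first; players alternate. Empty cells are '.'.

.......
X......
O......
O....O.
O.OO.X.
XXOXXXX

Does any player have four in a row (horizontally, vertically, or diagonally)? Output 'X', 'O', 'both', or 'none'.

X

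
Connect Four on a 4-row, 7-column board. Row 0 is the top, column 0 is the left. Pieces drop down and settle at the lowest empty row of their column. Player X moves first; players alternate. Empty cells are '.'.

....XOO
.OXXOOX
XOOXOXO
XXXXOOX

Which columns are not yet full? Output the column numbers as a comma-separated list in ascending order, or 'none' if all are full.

Answer: 0,1,2,3

Derivation:
col 0: top cell = '.' → open
col 1: top cell = '.' → open
col 2: top cell = '.' → open
col 3: top cell = '.' → open
col 4: top cell = 'X' → FULL
col 5: top cell = 'O' → FULL
col 6: top cell = 'O' → FULL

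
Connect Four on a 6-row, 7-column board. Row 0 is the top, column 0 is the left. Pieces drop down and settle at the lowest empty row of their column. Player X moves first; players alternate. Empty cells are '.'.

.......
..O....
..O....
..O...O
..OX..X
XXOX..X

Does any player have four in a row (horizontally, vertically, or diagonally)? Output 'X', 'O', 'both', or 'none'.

O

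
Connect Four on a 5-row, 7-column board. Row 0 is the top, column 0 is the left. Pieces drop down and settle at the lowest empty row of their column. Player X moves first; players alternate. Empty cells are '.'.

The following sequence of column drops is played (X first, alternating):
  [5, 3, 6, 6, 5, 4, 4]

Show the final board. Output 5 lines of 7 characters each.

Move 1: X drops in col 5, lands at row 4
Move 2: O drops in col 3, lands at row 4
Move 3: X drops in col 6, lands at row 4
Move 4: O drops in col 6, lands at row 3
Move 5: X drops in col 5, lands at row 3
Move 6: O drops in col 4, lands at row 4
Move 7: X drops in col 4, lands at row 3

Answer: .......
.......
.......
....XXO
...OOXX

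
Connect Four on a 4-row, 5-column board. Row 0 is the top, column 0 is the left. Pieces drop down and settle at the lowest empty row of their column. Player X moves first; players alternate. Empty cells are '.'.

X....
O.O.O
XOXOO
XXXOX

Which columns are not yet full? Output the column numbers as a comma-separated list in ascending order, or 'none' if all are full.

Answer: 1,2,3,4

Derivation:
col 0: top cell = 'X' → FULL
col 1: top cell = '.' → open
col 2: top cell = '.' → open
col 3: top cell = '.' → open
col 4: top cell = '.' → open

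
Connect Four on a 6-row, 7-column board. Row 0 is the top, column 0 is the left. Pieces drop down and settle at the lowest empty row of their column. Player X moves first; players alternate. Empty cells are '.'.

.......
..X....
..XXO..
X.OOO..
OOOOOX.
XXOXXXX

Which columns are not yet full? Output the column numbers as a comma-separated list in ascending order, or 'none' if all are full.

col 0: top cell = '.' → open
col 1: top cell = '.' → open
col 2: top cell = '.' → open
col 3: top cell = '.' → open
col 4: top cell = '.' → open
col 5: top cell = '.' → open
col 6: top cell = '.' → open

Answer: 0,1,2,3,4,5,6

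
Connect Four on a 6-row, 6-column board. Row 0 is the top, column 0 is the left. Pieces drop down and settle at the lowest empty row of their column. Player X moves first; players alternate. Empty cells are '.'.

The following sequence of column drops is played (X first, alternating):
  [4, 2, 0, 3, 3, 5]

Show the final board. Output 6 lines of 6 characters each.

Answer: ......
......
......
......
...X..
X.OOXO

Derivation:
Move 1: X drops in col 4, lands at row 5
Move 2: O drops in col 2, lands at row 5
Move 3: X drops in col 0, lands at row 5
Move 4: O drops in col 3, lands at row 5
Move 5: X drops in col 3, lands at row 4
Move 6: O drops in col 5, lands at row 5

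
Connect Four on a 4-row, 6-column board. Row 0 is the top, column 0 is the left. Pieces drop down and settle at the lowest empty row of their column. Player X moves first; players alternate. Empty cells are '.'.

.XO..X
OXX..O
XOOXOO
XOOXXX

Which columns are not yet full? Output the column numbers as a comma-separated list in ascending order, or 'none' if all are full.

Answer: 0,3,4

Derivation:
col 0: top cell = '.' → open
col 1: top cell = 'X' → FULL
col 2: top cell = 'O' → FULL
col 3: top cell = '.' → open
col 4: top cell = '.' → open
col 5: top cell = 'X' → FULL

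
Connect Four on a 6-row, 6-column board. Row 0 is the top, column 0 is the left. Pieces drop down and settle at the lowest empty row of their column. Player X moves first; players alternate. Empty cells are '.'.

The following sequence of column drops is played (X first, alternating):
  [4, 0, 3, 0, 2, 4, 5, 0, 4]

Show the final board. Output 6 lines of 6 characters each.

Move 1: X drops in col 4, lands at row 5
Move 2: O drops in col 0, lands at row 5
Move 3: X drops in col 3, lands at row 5
Move 4: O drops in col 0, lands at row 4
Move 5: X drops in col 2, lands at row 5
Move 6: O drops in col 4, lands at row 4
Move 7: X drops in col 5, lands at row 5
Move 8: O drops in col 0, lands at row 3
Move 9: X drops in col 4, lands at row 3

Answer: ......
......
......
O...X.
O...O.
O.XXXX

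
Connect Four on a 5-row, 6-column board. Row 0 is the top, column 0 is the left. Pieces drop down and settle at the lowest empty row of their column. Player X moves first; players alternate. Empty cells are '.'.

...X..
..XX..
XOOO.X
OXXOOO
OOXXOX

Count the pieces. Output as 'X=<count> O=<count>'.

X=10 O=10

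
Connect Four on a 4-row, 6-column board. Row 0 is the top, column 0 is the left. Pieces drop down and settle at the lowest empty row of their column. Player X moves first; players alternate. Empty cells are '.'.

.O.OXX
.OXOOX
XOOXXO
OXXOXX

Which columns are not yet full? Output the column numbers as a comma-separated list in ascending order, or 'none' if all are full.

Answer: 0,2

Derivation:
col 0: top cell = '.' → open
col 1: top cell = 'O' → FULL
col 2: top cell = '.' → open
col 3: top cell = 'O' → FULL
col 4: top cell = 'X' → FULL
col 5: top cell = 'X' → FULL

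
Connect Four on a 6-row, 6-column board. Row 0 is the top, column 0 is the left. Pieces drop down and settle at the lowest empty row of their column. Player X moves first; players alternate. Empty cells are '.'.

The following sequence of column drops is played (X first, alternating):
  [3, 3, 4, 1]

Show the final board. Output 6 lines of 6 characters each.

Move 1: X drops in col 3, lands at row 5
Move 2: O drops in col 3, lands at row 4
Move 3: X drops in col 4, lands at row 5
Move 4: O drops in col 1, lands at row 5

Answer: ......
......
......
......
...O..
.O.XX.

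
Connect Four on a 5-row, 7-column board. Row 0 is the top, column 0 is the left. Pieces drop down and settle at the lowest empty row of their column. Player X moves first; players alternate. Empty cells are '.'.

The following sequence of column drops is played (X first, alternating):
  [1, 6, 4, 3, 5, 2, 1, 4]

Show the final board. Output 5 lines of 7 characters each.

Answer: .......
.......
.......
.X..O..
.XOOXXO

Derivation:
Move 1: X drops in col 1, lands at row 4
Move 2: O drops in col 6, lands at row 4
Move 3: X drops in col 4, lands at row 4
Move 4: O drops in col 3, lands at row 4
Move 5: X drops in col 5, lands at row 4
Move 6: O drops in col 2, lands at row 4
Move 7: X drops in col 1, lands at row 3
Move 8: O drops in col 4, lands at row 3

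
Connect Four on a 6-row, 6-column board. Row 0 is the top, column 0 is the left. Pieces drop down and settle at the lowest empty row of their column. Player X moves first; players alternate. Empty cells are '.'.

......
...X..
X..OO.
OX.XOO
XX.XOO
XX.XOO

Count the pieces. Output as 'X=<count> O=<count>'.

X=10 O=9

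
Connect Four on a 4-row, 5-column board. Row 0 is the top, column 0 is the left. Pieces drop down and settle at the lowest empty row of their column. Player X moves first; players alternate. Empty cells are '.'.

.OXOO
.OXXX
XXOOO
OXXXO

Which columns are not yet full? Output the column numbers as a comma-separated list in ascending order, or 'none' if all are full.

Answer: 0

Derivation:
col 0: top cell = '.' → open
col 1: top cell = 'O' → FULL
col 2: top cell = 'X' → FULL
col 3: top cell = 'O' → FULL
col 4: top cell = 'O' → FULL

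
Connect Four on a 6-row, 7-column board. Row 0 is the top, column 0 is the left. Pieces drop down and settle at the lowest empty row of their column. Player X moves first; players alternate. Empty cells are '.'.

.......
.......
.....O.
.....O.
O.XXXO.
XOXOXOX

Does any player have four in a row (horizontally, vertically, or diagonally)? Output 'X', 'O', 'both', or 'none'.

O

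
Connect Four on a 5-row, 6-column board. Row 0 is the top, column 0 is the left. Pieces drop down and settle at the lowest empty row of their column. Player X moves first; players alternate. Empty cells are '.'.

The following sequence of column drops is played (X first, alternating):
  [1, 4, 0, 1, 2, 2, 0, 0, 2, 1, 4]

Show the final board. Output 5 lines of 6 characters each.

Answer: ......
......
OOX...
XOO.X.
XXX.O.

Derivation:
Move 1: X drops in col 1, lands at row 4
Move 2: O drops in col 4, lands at row 4
Move 3: X drops in col 0, lands at row 4
Move 4: O drops in col 1, lands at row 3
Move 5: X drops in col 2, lands at row 4
Move 6: O drops in col 2, lands at row 3
Move 7: X drops in col 0, lands at row 3
Move 8: O drops in col 0, lands at row 2
Move 9: X drops in col 2, lands at row 2
Move 10: O drops in col 1, lands at row 2
Move 11: X drops in col 4, lands at row 3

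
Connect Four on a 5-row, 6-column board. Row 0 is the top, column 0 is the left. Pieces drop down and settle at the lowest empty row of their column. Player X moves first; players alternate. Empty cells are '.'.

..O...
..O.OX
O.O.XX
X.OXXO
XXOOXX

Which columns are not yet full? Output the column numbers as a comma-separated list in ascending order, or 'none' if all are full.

col 0: top cell = '.' → open
col 1: top cell = '.' → open
col 2: top cell = 'O' → FULL
col 3: top cell = '.' → open
col 4: top cell = '.' → open
col 5: top cell = '.' → open

Answer: 0,1,3,4,5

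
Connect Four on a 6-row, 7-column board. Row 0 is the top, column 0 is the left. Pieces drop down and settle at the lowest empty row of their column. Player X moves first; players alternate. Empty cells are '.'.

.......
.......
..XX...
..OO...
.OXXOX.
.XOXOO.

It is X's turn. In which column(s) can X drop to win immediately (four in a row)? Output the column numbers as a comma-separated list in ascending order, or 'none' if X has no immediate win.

col 0: drop X → no win
col 1: drop X → no win
col 2: drop X → no win
col 3: drop X → no win
col 4: drop X → no win
col 5: drop X → no win
col 6: drop X → no win

Answer: none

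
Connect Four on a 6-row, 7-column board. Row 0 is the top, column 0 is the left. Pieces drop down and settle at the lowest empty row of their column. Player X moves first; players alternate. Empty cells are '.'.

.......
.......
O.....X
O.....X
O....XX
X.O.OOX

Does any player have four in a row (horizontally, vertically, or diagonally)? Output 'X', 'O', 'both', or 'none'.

X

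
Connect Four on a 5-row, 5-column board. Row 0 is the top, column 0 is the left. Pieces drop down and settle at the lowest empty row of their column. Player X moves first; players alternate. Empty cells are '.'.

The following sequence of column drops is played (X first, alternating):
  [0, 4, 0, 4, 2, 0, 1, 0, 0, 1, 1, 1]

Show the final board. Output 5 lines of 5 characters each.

Move 1: X drops in col 0, lands at row 4
Move 2: O drops in col 4, lands at row 4
Move 3: X drops in col 0, lands at row 3
Move 4: O drops in col 4, lands at row 3
Move 5: X drops in col 2, lands at row 4
Move 6: O drops in col 0, lands at row 2
Move 7: X drops in col 1, lands at row 4
Move 8: O drops in col 0, lands at row 1
Move 9: X drops in col 0, lands at row 0
Move 10: O drops in col 1, lands at row 3
Move 11: X drops in col 1, lands at row 2
Move 12: O drops in col 1, lands at row 1

Answer: X....
OO...
OX...
XO..O
XXX.O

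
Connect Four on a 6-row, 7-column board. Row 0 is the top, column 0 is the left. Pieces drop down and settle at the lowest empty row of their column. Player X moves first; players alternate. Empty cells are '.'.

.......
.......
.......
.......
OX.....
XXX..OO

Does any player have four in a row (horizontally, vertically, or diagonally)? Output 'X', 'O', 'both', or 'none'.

none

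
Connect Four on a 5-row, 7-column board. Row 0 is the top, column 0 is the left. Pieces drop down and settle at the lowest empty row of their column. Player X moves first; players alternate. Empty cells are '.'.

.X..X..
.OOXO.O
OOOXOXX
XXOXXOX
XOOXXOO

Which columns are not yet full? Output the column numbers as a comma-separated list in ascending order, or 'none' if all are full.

Answer: 0,2,3,5,6

Derivation:
col 0: top cell = '.' → open
col 1: top cell = 'X' → FULL
col 2: top cell = '.' → open
col 3: top cell = '.' → open
col 4: top cell = 'X' → FULL
col 5: top cell = '.' → open
col 6: top cell = '.' → open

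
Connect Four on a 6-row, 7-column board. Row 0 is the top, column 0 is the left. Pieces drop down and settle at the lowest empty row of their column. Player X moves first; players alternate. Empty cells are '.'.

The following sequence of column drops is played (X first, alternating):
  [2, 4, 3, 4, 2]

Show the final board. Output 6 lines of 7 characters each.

Move 1: X drops in col 2, lands at row 5
Move 2: O drops in col 4, lands at row 5
Move 3: X drops in col 3, lands at row 5
Move 4: O drops in col 4, lands at row 4
Move 5: X drops in col 2, lands at row 4

Answer: .......
.......
.......
.......
..X.O..
..XXO..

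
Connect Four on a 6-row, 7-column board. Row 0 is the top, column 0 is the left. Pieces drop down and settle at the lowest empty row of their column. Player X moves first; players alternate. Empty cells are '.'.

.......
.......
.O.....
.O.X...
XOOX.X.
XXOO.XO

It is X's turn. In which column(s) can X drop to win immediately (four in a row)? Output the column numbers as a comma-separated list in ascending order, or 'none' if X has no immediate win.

col 0: drop X → no win
col 1: drop X → no win
col 2: drop X → no win
col 3: drop X → no win
col 4: drop X → no win
col 5: drop X → no win
col 6: drop X → no win

Answer: none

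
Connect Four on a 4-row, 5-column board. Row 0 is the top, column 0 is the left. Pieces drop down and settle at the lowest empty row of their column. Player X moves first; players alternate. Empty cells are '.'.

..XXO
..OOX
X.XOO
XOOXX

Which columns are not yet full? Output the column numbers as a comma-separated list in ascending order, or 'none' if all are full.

Answer: 0,1

Derivation:
col 0: top cell = '.' → open
col 1: top cell = '.' → open
col 2: top cell = 'X' → FULL
col 3: top cell = 'X' → FULL
col 4: top cell = 'O' → FULL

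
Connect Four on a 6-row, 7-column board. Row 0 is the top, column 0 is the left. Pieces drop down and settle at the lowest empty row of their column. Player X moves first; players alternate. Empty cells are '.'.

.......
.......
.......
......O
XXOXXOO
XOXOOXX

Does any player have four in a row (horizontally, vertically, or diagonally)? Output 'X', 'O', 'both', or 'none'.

none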